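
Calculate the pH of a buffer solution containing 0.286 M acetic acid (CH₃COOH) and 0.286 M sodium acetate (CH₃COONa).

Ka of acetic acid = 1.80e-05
pH = 4.74

pKa = -log(1.80e-05) = 4.74. pH = pKa + log([A⁻]/[HA]) = 4.74 + log(0.286/0.286)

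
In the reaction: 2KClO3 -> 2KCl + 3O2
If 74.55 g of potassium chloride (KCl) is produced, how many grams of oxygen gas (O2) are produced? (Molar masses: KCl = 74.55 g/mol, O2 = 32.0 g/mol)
Moles of KCl = 74.55 g ÷ 74.55 g/mol = 1 mol
Mole ratio: 3 mol O2 / 2 mol KCl
Moles of O2 = 1 × (3/2) = 1.5 mol
Mass of O2 = 1.5 mol × 32.0 g/mol = 48 g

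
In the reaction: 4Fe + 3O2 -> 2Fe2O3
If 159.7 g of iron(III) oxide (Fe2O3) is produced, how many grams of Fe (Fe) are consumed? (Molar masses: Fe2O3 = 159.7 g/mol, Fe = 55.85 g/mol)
Moles of Fe2O3 = 159.7 g ÷ 159.7 g/mol = 1 mol
Mole ratio: 4 mol Fe / 2 mol Fe2O3
Moles of Fe = 1 × (4/2) = 2 mol
Mass of Fe = 2 mol × 55.85 g/mol = 111.7 g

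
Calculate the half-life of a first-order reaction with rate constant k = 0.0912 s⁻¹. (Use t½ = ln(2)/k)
7.60 s

t½ = ln(2)/k = 0.6931/0.0912 = 7.60 s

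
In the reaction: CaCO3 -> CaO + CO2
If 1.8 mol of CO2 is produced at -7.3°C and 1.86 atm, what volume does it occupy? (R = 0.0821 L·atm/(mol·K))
T = -7.3°C + 273.15 = 265.85 K
V = nRT/P = (1.8 × 0.0821 × 265.85) / 1.86
V = 21.12 L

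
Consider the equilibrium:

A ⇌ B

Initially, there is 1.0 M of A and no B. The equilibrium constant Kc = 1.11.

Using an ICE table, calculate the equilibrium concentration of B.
[B] = 0.526 M

ICE: [A] = 1.0 − x, [B] = x.
Kc = x/(1.0 − x) = 1.11 ⇒ x = 1.11·1.0/(1 + 1.11) = 1.11/2.11 = 0.5261.
[B] = x = 0.526 M.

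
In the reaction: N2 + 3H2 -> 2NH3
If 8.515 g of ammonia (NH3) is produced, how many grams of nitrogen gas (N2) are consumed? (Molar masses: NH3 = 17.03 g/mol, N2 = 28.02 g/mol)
Moles of NH3 = 8.515 g ÷ 17.03 g/mol = 0.5 mol
Mole ratio: 1 mol N2 / 2 mol NH3
Moles of N2 = 0.5 × (1/2) = 0.25 mol
Mass of N2 = 0.25 mol × 28.02 g/mol = 7.005 g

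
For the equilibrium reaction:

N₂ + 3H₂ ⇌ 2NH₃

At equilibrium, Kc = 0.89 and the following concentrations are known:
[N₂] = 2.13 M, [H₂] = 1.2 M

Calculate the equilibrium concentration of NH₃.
[NH₃] = 1.8099 M

Kc = ([NH₃]^2) / ([N₂] × [H₂]^3) = 0.89
[NH₃]^2 = Kc · (reactant terms)/(other product terms) = 0.89 · 3.6806 / 1 = 3.2758
[NH₃] = (3.2758)^(1/2) = 1.8099 M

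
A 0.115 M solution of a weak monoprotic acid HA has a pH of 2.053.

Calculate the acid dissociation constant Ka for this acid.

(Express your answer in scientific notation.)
K_a = 7.38e-04

[H⁺] = 10^(−pH) = 10^(−2.053) = 8.851e-03 M. For HA ⇌ H⁺ + A⁻, Ka = x²/(C − x) = (8.851e-03)²/(0.115 − 8.851e-03) = 7.38e-04.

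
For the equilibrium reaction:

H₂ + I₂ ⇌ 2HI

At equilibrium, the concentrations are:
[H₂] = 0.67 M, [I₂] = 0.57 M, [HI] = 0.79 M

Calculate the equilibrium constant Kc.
K_c = 1.6342

Kc = ([HI]^2) / ([H₂] × [I₂])
   = ((0.79)^2) / ((0.67)·(0.57))
   = 0.6241 / 0.3819 = 1.6342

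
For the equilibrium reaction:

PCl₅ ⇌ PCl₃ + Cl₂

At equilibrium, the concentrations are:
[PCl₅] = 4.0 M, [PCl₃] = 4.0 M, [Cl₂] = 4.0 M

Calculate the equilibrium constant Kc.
K_c = 4.0000

Kc = ([PCl₃] × [Cl₂]) / ([PCl₅])
   = ((4.0)·(4.0)) / ((4.0))
   = 16 / 4 = 4.0000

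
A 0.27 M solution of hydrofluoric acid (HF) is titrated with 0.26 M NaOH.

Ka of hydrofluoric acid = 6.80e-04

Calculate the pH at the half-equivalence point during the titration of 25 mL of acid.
pH = pKa = 3.17

At the half-equivalence point, [HA] = [A⁻], so by Henderson–Hasselbalch pH = pKa + log(1) = pKa.
pKa = −log(6.80e-04) = 3.17.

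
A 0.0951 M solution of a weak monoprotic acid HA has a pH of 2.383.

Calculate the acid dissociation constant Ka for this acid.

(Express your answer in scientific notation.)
K_a = 1.88e-04

[H⁺] = 10^(−pH) = 10^(−2.383) = 4.140e-03 M. For HA ⇌ H⁺ + A⁻, Ka = x²/(C − x) = (4.140e-03)²/(0.0951 − 4.140e-03) = 1.88e-04.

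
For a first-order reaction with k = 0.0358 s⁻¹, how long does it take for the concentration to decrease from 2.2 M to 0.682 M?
32.71 s

From ln[A] = ln[A]₀ - k·t: t = ln([A]₀/[A])/k = ln(2.2/0.682)/0.0358 = ln(3.2258)/0.0358 = 1.1712/0.0358 = 32.71 s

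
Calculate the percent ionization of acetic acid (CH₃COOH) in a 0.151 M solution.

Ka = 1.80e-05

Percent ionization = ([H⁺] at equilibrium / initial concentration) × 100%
Percent ionization = 1.09%

Let x = [H⁺]. Ka = x²/(C - x) ⇒ x² + (1.80e-05)x - (1.80e-05)(0.151) = 0. x = 1.6397e-03. Percent = (1.6397e-03/0.151) × 100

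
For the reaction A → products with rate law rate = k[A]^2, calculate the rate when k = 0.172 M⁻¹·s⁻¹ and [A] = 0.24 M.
0.009907 M/s

rate = k·[A]^2 = 0.172·(0.24)^2 = 0.172·0.0576 = 0.009907 M/s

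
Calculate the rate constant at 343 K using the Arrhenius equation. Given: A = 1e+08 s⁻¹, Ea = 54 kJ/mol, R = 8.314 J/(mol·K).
5.97e-01 s⁻¹

k = A·exp(-Ea/(R·T)) = 1e+08·exp(-54000/(8.314·343)) = 1e+08·exp(-18.9361) = 1e+08·5.9727e-09 = 5.97e-01 s⁻¹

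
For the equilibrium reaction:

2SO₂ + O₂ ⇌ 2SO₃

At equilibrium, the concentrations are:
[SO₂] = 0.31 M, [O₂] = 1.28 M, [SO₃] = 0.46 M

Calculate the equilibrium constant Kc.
K_c = 1.7202

Kc = ([SO₃]^2) / ([SO₂]^2 × [O₂])
   = ((0.46)^2) / ((0.31)^2·(1.28))
   = 0.2116 / 0.12301 = 1.7202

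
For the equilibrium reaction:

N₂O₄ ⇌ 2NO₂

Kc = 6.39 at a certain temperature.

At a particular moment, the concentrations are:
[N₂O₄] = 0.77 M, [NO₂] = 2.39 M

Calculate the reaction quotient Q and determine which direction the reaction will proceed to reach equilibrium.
Q = 7.418, Q > K, reaction proceeds reverse (toward reactants)

Q = ([NO₂]^2) / ([N₂O₄])
  = ((2.39)^2) / ((0.77)) = 5.7121/0.77 = 7.418
Since Q = 7.418 > Kc = 6.39, the reaction proceeds reverse (toward reactants) to reach equilibrium.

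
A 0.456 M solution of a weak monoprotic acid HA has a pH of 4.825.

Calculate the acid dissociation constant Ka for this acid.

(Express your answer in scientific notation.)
K_a = 4.91e-10

[H⁺] = 10^(−pH) = 10^(−4.825) = 1.496e-05 M. For HA ⇌ H⁺ + A⁻, Ka = x²/(C − x) = (1.496e-05)²/(0.456 − 1.496e-05) = 4.91e-10.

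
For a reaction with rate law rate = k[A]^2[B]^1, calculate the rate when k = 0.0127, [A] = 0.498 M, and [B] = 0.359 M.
0.001131 M/s

rate = k·[A]^2·[B]^1 = 0.0127·(0.498)^2·(0.359)^1 = 0.0127·0.248004·0.359 = 0.001131 M/s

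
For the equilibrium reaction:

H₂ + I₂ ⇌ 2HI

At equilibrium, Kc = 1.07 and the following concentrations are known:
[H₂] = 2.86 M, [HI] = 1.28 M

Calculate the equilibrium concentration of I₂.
[I₂] = 0.5354 M

Kc = ([HI]^2) / ([H₂] × [I₂]) = 1.07
[I₂]^1 = (product terms)/(Kc · other reactant terms) = 1.6384 / (1.07 · 2.86) = 0.53539
[I₂] = 0.5354 M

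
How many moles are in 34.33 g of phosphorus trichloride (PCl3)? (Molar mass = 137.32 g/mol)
Moles = 34.33 g ÷ 137.32 g/mol = 0.25 mol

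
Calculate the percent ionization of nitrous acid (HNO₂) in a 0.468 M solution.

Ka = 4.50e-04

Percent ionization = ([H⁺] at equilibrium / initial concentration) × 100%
Percent ionization = 3.05%

Let x = [H⁺]. Ka = x²/(C - x) ⇒ x² + (4.50e-04)x - (4.50e-04)(0.468) = 0. x = 1.4289e-02. Percent = (1.4289e-02/0.468) × 100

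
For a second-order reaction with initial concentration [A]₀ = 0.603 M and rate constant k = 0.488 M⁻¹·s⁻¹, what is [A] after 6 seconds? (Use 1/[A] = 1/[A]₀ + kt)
0.2180 M

1/[A] = 1/[A]₀ + k·t = 1/0.603 + (0.488)·(6) = 1.6584 + 2.9280 = 4.5864
[A] = 1/4.5864 = 0.2180 M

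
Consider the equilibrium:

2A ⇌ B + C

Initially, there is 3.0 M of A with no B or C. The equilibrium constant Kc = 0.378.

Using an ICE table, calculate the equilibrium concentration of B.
[B] = 0.827 M

ICE: [A] = 3.0 − 2x, [B] = [C] = x.
Kc = x²/(3.0 − 2x)² = 0.378 ⇒ √Kc = x/(3.0 − 2x).
x = √0.378·3.0/(1 + 2√0.378) = 0.61482·3.0/2.2296 = 0.82724.
[B] = x = 0.827 M.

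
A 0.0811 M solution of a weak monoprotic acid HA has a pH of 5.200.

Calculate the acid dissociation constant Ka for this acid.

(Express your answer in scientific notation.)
K_a = 4.91e-10

[H⁺] = 10^(−pH) = 10^(−5.200) = 6.310e-06 M. For HA ⇌ H⁺ + A⁻, Ka = x²/(C − x) = (6.310e-06)²/(0.0811 − 6.310e-06) = 4.91e-10.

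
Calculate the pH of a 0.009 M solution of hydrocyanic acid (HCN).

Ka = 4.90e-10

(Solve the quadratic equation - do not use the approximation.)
pH = 5.68

x² + Ka×x - Ka×C = 0. Using quadratic formula: [H⁺] = 2.0998e-06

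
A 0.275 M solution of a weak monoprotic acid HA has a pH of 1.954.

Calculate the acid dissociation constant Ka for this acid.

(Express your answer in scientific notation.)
K_a = 4.68e-04

[H⁺] = 10^(−pH) = 10^(−1.954) = 1.112e-02 M. For HA ⇌ H⁺ + A⁻, Ka = x²/(C − x) = (1.112e-02)²/(0.275 − 1.112e-02) = 4.68e-04.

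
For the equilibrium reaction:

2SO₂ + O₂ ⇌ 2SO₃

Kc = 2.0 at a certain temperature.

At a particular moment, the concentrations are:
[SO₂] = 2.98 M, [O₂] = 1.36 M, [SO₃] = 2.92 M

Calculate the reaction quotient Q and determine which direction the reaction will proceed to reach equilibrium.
Q = 0.706, Q < K, reaction proceeds forward (toward products)

Q = ([SO₃]^2) / ([SO₂]^2 × [O₂])
  = ((2.92)^2) / ((2.98)^2·(1.36)) = 8.5264/12.077 = 0.706
Since Q = 0.706 < Kc = 2.0, the reaction proceeds forward (toward products) to reach equilibrium.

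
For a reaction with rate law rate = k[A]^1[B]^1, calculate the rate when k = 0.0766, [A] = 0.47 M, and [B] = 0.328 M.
0.01181 M/s

rate = k·[A]^1·[B]^1 = 0.0766·(0.47)^1·(0.328)^1 = 0.0766·0.47·0.328 = 0.01181 M/s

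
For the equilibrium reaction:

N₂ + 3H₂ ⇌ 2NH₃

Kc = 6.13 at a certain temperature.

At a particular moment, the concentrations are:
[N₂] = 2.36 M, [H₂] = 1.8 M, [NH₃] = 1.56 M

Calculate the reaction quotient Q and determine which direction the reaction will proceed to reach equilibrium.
Q = 0.177, Q < K, reaction proceeds forward (toward products)

Q = ([NH₃]^2) / ([N₂] × [H₂]^3)
  = ((1.56)^2) / ((2.36)·(1.8)^3) = 2.4336/13.764 = 0.1768
Since Q = 0.1768 < Kc = 6.13, the reaction proceeds forward (toward products) to reach equilibrium.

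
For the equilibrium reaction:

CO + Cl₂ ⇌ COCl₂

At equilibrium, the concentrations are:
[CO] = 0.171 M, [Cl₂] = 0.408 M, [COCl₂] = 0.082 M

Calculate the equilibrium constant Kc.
K_c = 1.1753

Kc = ([COCl₂]) / ([CO] × [Cl₂])
   = ((0.082)) / ((0.171)·(0.408))
   = 0.082 / 0.069768 = 1.1753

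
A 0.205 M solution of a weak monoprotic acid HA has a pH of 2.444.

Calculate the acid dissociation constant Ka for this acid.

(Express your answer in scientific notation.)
K_a = 6.43e-05

[H⁺] = 10^(−pH) = 10^(−2.444) = 3.597e-03 M. For HA ⇌ H⁺ + A⁻, Ka = x²/(C − x) = (3.597e-03)²/(0.205 − 3.597e-03) = 6.43e-05.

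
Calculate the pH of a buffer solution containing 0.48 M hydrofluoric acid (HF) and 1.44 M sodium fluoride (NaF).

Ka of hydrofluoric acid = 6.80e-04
pH = 3.64

pKa = -log(6.80e-04) = 3.17. pH = pKa + log([A⁻]/[HA]) = 3.17 + log(1.44/0.48)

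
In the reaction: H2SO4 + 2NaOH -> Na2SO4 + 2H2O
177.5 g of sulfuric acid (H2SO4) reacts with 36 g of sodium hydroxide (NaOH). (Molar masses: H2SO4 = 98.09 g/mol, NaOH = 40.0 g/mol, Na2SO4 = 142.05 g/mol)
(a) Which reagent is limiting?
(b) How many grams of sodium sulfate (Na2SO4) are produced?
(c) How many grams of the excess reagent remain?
(a) NaOH, (b) 63.92 g, (c) 133.4 g

Moles of H2SO4 = 177.5 g ÷ 98.09 g/mol = 1.80956 mol
Moles of NaOH = 36 g ÷ 40.0 g/mol = 0.9 mol
Moles ÷ coefficient: H2SO4: 1.80956/1 = 1.81, NaOH: 0.9/2 = 0.45
(a) NaOH has the smaller value, so NaOH is the limiting reagent.
(b) Moles of Na2SO4 = 0.9 mol NaOH × (1/2) = 0.45 mol; mass = 0.45 mol × 142.05 g/mol = 63.92 g
(c) H2SO4 consumed = 0.9 × (1/2) = 0.45 mol; remaining = 1.80956 − 0.45 = 1.35956 mol; mass = 1.35956 mol × 98.09 g/mol = 133.4 g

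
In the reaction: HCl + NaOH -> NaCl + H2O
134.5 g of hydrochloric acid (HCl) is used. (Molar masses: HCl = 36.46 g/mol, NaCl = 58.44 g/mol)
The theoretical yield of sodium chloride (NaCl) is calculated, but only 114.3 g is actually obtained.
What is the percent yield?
Moles of HCl = 134.5 g ÷ 36.46 g/mol = 3.68897 mol
Mole ratio: 1 mol NaCl / 1 mol HCl
Moles of NaCl = 3.68897 × (1/1) = 3.68897 mol
Theoretical yield = 3.68897 mol × 58.44 g/mol = 215.58 g
Actual yield = 114.3 g
Percent yield = (114.3 / 215.58) × 100% = 53.0%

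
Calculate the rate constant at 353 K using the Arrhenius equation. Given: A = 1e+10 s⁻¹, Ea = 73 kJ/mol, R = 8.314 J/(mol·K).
1.58e-01 s⁻¹

k = A·exp(-Ea/(R·T)) = 1e+10·exp(-73000/(8.314·353)) = 1e+10·exp(-24.8736) = 1e+10·1.5760e-11 = 1.58e-01 s⁻¹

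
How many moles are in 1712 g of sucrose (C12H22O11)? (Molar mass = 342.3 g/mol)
Moles = 1712 g ÷ 342.3 g/mol = 5.001 mol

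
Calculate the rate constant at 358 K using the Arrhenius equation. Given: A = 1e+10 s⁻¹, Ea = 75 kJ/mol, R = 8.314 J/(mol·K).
1.14e-01 s⁻¹

k = A·exp(-Ea/(R·T)) = 1e+10·exp(-75000/(8.314·358)) = 1e+10·exp(-25.1981) = 1e+10·1.1392e-11 = 1.14e-01 s⁻¹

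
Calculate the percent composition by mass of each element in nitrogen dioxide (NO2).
N: 30.45%, O: 69.55%

Molar mass of NO2 = 46.01 g/mol
% N = (1 × 14.01) / 46.01 × 100% = 14.01 / 46.01 × 100% = 30.45%
% O = (2 × 16.0) / 46.01 × 100% = 32 / 46.01 × 100% = 69.55%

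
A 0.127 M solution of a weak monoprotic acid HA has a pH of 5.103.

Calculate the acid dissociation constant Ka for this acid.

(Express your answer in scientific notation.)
K_a = 4.90e-10

[H⁺] = 10^(−pH) = 10^(−5.103) = 7.889e-06 M. For HA ⇌ H⁺ + A⁻, Ka = x²/(C − x) = (7.889e-06)²/(0.127 − 7.889e-06) = 4.90e-10.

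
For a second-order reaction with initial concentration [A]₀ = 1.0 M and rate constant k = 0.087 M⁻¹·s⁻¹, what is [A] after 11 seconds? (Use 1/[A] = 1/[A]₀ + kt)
0.5110 M

1/[A] = 1/[A]₀ + k·t = 1/1.0 + (0.087)·(11) = 1.0000 + 0.9570 = 1.9570
[A] = 1/1.9570 = 0.5110 M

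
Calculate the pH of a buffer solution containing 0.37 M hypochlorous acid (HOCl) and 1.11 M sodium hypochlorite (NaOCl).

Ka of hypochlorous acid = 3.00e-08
pH = 8.00

pKa = -log(3.00e-08) = 7.52. pH = pKa + log([A⁻]/[HA]) = 7.52 + log(1.11/0.37)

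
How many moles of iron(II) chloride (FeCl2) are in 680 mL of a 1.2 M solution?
Moles = Molarity × Volume (L)
Moles = 1.2 M × 0.68 L = 0.816 mol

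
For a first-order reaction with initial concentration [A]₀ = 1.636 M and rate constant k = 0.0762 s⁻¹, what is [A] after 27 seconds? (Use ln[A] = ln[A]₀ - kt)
0.2091 M

ln[A] = ln[A]₀ - k·t = ln(1.636) - (0.0762)·(27) = 0.4923 - 2.0574 = -1.5651
[A] = e^(-1.5651) = 0.2091 M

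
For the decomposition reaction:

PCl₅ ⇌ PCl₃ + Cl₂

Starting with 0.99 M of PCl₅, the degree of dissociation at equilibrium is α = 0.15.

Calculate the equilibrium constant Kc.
K_c = 0.0262

x = α·[A]₀ = 0.15 × 0.99 = 0.1485 M dissociated.
At eq: [PCl₅] = 0.99 − 0.1485 = 0.8415 M; [PCl₃] = [Cl₂] = x = 0.1485 M.
Kc = [PCl₃][Cl₂]/[PCl₅] = (0.1485)²/0.8415 = 0.02621.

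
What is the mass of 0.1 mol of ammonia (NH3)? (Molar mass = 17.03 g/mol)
Mass = 0.1 mol × 17.03 g/mol = 1.703 g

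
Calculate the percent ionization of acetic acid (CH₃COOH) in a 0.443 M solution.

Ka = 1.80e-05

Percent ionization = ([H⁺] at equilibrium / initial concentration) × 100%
Percent ionization = 0.635%

Let x = [H⁺]. Ka = x²/(C - x) ⇒ x² + (1.80e-05)x - (1.80e-05)(0.443) = 0. x = 2.8148e-03. Percent = (2.8148e-03/0.443) × 100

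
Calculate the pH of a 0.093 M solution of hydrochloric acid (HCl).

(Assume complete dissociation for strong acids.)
pH = 1.03

[H⁺] = 0.093 M for strong acid. pH = -log[H⁺] = -log(0.093)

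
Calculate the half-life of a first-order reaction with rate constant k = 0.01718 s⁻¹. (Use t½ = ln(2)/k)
40.35 s

t½ = ln(2)/k = 0.6931/0.01718 = 40.35 s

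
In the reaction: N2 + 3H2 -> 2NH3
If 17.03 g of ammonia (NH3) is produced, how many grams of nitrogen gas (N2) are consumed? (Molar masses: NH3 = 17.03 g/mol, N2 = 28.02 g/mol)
Moles of NH3 = 17.03 g ÷ 17.03 g/mol = 1 mol
Mole ratio: 1 mol N2 / 2 mol NH3
Moles of N2 = 1 × (1/2) = 0.5 mol
Mass of N2 = 0.5 mol × 28.02 g/mol = 14.01 g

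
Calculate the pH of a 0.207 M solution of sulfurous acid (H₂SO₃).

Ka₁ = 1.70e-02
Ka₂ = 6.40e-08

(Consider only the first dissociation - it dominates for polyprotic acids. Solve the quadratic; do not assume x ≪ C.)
pH = 1.29

x² + Ka₁·x − Ka₁·C = 0 with Ka₁ = 1.70e-02, C = 0.207.
x = (−Ka₁ + √(Ka₁² + 4·Ka₁·C))/2 = 5.1427e-02 M, so pH = 1.29.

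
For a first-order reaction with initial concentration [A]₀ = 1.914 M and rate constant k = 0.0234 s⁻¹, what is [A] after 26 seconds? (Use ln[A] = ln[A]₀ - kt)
1.0416 M

ln[A] = ln[A]₀ - k·t = ln(1.914) - (0.0234)·(26) = 0.6492 - 0.6084 = 0.0408
[A] = e^(0.0408) = 1.0416 M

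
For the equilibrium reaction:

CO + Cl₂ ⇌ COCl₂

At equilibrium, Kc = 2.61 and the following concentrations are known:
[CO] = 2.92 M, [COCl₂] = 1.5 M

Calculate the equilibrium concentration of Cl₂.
[Cl₂] = 0.1968 M

Kc = ([COCl₂]) / ([CO] × [Cl₂]) = 2.61
[Cl₂]^1 = (product terms)/(Kc · other reactant terms) = 1.5 / (2.61 · 2.92) = 0.19682
[Cl₂] = 0.1968 M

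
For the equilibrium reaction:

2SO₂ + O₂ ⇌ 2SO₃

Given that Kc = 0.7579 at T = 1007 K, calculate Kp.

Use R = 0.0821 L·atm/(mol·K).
K_p = 0.0092

Δn = (moles gaseous products) − (moles gaseous reactants) = -1
T = 1007 K; RT = 0.0821 × 1007 = 82.6747
Kp = Kc·(RT)^Δn = 0.7579 × (82.6747)^-1 = 0.7579 × 0.0120956 = 0.0092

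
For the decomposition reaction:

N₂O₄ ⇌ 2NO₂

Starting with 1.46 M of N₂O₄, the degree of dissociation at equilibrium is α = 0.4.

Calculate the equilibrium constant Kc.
K_c = 1.5573

x = α·[A]₀ = 0.4 × 1.46 = 0.584 M dissociated.
At eq: [N₂O₄] = 1.46 − 0.584 = 0.876 M; [NO₂] = 2x = 1.168 M.
Kc = [NO₂]²/[N₂O₄] = (1.168)²/0.876 = 1.557.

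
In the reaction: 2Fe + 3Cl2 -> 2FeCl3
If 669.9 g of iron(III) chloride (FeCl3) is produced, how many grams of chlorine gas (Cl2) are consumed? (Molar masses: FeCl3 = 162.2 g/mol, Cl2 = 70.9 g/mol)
Moles of FeCl3 = 669.9 g ÷ 162.2 g/mol = 4.13009 mol
Mole ratio: 3 mol Cl2 / 2 mol FeCl3
Moles of Cl2 = 4.13009 × (3/2) = 6.19513 mol
Mass of Cl2 = 6.19513 mol × 70.9 g/mol = 439.2 g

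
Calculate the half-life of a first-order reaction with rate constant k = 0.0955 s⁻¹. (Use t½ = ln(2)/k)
7.26 s

t½ = ln(2)/k = 0.6931/0.0955 = 7.26 s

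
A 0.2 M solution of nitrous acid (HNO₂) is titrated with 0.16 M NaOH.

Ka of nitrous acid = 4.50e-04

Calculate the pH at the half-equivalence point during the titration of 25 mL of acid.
pH = pKa = 3.35

At the half-equivalence point, [HA] = [A⁻], so by Henderson–Hasselbalch pH = pKa + log(1) = pKa.
pKa = −log(4.50e-04) = 3.35.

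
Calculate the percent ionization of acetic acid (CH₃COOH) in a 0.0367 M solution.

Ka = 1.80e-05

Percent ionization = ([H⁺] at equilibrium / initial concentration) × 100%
Percent ionization = 2.19%

Let x = [H⁺]. Ka = x²/(C - x) ⇒ x² + (1.80e-05)x - (1.80e-05)(0.0367) = 0. x = 8.0382e-04. Percent = (8.0382e-04/0.0367) × 100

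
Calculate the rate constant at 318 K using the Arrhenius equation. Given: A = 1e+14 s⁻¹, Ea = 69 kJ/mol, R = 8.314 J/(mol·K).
4.63e+02 s⁻¹

k = A·exp(-Ea/(R·T)) = 1e+14·exp(-69000/(8.314·318)) = 1e+14·exp(-26.0983) = 1e+14·4.6308e-12 = 4.63e+02 s⁻¹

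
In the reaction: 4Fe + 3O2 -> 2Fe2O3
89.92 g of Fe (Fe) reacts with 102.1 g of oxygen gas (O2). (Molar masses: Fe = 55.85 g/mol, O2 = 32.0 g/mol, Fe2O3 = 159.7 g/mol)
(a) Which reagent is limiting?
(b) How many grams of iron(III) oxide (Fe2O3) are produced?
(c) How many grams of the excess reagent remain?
(a) Fe, (b) 128.6 g, (c) 63.46 g

Moles of Fe = 89.92 g ÷ 55.85 g/mol = 1.61003 mol
Moles of O2 = 102.1 g ÷ 32.0 g/mol = 3.19062 mol
Moles ÷ coefficient: Fe: 1.61003/4 = 0.4025, O2: 3.19062/3 = 1.064
(a) Fe has the smaller value, so Fe is the limiting reagent.
(b) Moles of Fe2O3 = 1.61003 mol Fe × (2/4) = 0.805013 mol; mass = 0.805013 mol × 159.7 g/mol = 128.6 g
(c) O2 consumed = 1.61003 × (3/4) = 1.20752 mol; remaining = 3.19062 − 1.20752 = 1.9831 mol; mass = 1.9831 mol × 32.0 g/mol = 63.46 g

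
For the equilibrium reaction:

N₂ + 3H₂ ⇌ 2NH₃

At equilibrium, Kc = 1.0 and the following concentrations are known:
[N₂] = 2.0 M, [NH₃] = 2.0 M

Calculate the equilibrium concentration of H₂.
[H₂] = 1.2599 M

Kc = ([NH₃]^2) / ([N₂] × [H₂]^3) = 1.0
[H₂]^3 = (product terms)/(Kc · other reactant terms) = 4 / (1.0 · 2) = 2
[H₂] = (2)^(1/3) = 1.2599 M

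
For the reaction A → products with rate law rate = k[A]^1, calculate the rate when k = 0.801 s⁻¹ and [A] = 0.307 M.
0.2459 M/s

rate = k·[A]^1 = 0.801·(0.307)^1 = 0.801·0.307 = 0.2459 M/s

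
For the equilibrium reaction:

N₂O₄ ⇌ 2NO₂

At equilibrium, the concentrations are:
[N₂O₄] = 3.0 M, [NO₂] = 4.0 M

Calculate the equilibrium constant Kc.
K_c = 5.3333

Kc = ([NO₂]^2) / ([N₂O₄])
   = ((4.0)^2) / ((3.0))
   = 16 / 3 = 5.3333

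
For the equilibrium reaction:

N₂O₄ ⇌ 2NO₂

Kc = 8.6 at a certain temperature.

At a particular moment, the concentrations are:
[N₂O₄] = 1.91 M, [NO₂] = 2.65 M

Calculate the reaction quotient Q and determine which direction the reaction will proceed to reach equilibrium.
Q = 3.677, Q < K, reaction proceeds forward (toward products)

Q = ([NO₂]^2) / ([N₂O₄])
  = ((2.65)^2) / ((1.91)) = 7.0225/1.91 = 3.677
Since Q = 3.677 < Kc = 8.6, the reaction proceeds forward (toward products) to reach equilibrium.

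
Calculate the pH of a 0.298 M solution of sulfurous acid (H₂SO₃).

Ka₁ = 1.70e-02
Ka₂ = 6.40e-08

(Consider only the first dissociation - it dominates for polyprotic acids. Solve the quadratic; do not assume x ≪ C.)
pH = 1.20

x² + Ka₁·x − Ka₁·C = 0 with Ka₁ = 1.70e-02, C = 0.298.
x = (−Ka₁ + √(Ka₁² + 4·Ka₁·C))/2 = 6.3182e-02 M, so pH = 1.20.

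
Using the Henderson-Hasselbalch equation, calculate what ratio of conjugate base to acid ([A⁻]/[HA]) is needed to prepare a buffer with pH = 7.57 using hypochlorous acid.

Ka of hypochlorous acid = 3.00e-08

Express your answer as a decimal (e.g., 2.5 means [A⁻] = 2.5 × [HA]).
[A⁻]/[HA] = 1.115

pKa = −log(3.00e-08) = 7.5229. pH = pKa + log([A⁻]/[HA]). 7.57 = 7.5229 + log(ratio). log(ratio) = 7.57 − 7.5229 = 0.0471. ratio = 10^(0.0471) = 1.115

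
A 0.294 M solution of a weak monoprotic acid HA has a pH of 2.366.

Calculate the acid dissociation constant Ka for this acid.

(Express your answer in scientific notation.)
K_a = 6.40e-05

[H⁺] = 10^(−pH) = 10^(−2.366) = 4.305e-03 M. For HA ⇌ H⁺ + A⁻, Ka = x²/(C − x) = (4.305e-03)²/(0.294 − 4.305e-03) = 6.40e-05.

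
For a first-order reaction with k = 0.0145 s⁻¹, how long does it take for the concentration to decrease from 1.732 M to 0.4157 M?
98.42 s

From ln[A] = ln[A]₀ - k·t: t = ln([A]₀/[A])/k = ln(1.732/0.4157)/0.0145 = ln(4.1665)/0.0145 = 1.4271/0.0145 = 98.42 s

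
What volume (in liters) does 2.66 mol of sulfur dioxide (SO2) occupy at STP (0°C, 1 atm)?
At STP, 1 mol of gas occupies 22.4 L
Volume = 2.66 mol × 22.4 L/mol = 59.58 L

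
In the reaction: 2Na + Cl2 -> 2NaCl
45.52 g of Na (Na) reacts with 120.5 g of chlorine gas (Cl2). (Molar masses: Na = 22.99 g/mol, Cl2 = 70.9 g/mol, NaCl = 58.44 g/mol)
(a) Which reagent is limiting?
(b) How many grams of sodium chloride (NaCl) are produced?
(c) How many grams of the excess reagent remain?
(a) Na, (b) 115.7 g, (c) 50.31 g

Moles of Na = 45.52 g ÷ 22.99 g/mol = 1.97999 mol
Moles of Cl2 = 120.5 g ÷ 70.9 g/mol = 1.69958 mol
Moles ÷ coefficient: Na: 1.97999/2 = 0.99, Cl2: 1.69958/1 = 1.7
(a) Na has the smaller value, so Na is the limiting reagent.
(b) Moles of NaCl = 1.97999 mol Na × (2/2) = 1.97999 mol; mass = 1.97999 mol × 58.44 g/mol = 115.7 g
(c) Cl2 consumed = 1.97999 × (1/2) = 0.989996 mol; remaining = 1.69958 − 0.989996 = 0.709581 mol; mass = 0.709581 mol × 70.9 g/mol = 50.31 g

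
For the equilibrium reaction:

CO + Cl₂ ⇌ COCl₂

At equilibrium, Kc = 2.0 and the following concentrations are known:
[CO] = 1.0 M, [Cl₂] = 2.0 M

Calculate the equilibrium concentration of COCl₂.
[COCl₂] = 4.0000 M

Kc = ([COCl₂]) / ([CO] × [Cl₂]) = 2.0
[COCl₂]^1 = Kc · (reactant terms)/(other product terms) = 2.0 · 2 / 1 = 4
[COCl₂] = 4.0000 M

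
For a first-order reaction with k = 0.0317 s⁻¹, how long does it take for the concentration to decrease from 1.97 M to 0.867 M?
25.89 s

From ln[A] = ln[A]₀ - k·t: t = ln([A]₀/[A])/k = ln(1.97/0.867)/0.0317 = ln(2.2722)/0.0317 = 0.8207/0.0317 = 25.89 s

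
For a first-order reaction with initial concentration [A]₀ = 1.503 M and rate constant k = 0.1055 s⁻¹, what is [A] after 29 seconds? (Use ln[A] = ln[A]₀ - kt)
0.0705 M

ln[A] = ln[A]₀ - k·t = ln(1.503) - (0.1055)·(29) = 0.4075 - 3.0595 = -2.6520
[A] = e^(-2.6520) = 0.0705 M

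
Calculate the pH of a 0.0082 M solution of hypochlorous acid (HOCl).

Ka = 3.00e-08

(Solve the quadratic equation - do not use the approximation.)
pH = 4.80

x² + Ka×x - Ka×C = 0. Using quadratic formula: [H⁺] = 1.5669e-05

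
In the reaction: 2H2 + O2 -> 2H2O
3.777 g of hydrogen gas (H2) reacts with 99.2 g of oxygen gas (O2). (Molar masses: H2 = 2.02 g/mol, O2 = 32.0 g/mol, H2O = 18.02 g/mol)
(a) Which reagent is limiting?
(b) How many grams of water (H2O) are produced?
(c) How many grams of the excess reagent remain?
(a) H2, (b) 33.69 g, (c) 69.28 g

Moles of H2 = 3.777 g ÷ 2.02 g/mol = 1.8698 mol
Moles of O2 = 99.2 g ÷ 32.0 g/mol = 3.1 mol
Moles ÷ coefficient: H2: 1.8698/2 = 0.9349, O2: 3.1/1 = 3.1
(a) H2 has the smaller value, so H2 is the limiting reagent.
(b) Moles of H2O = 1.8698 mol H2 × (2/2) = 1.8698 mol; mass = 1.8698 mol × 18.02 g/mol = 33.69 g
(c) O2 consumed = 1.8698 × (1/2) = 0.934901 mol; remaining = 3.1 − 0.934901 = 2.1651 mol; mass = 2.1651 mol × 32.0 g/mol = 69.28 g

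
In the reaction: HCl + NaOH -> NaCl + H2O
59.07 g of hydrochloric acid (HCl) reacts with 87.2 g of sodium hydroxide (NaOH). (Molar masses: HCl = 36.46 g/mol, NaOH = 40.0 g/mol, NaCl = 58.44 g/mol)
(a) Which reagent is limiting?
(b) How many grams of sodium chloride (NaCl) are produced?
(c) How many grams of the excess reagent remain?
(a) HCl, (b) 94.68 g, (c) 22.39 g

Moles of HCl = 59.07 g ÷ 36.46 g/mol = 1.62013 mol
Moles of NaOH = 87.2 g ÷ 40.0 g/mol = 2.18 mol
Moles ÷ coefficient: HCl: 1.62013/1 = 1.62, NaOH: 2.18/1 = 2.18
(a) HCl has the smaller value, so HCl is the limiting reagent.
(b) Moles of NaCl = 1.62013 mol HCl × (1/1) = 1.62013 mol; mass = 1.62013 mol × 58.44 g/mol = 94.68 g
(c) NaOH consumed = 1.62013 × (1/1) = 1.62013 mol; remaining = 2.18 − 1.62013 = 0.559868 mol; mass = 0.559868 mol × 40.0 g/mol = 22.39 g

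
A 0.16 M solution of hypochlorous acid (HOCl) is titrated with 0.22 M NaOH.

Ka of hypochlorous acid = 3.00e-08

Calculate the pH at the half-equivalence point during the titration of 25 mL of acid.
pH = pKa = 7.52

At the half-equivalence point, [HA] = [A⁻], so by Henderson–Hasselbalch pH = pKa + log(1) = pKa.
pKa = −log(3.00e-08) = 7.52.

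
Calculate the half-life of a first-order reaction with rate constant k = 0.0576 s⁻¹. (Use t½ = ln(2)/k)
12.03 s

t½ = ln(2)/k = 0.6931/0.0576 = 12.03 s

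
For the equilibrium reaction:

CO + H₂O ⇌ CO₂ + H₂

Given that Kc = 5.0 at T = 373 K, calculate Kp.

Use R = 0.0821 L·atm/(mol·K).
K_p = 5.0000

Δn = (moles gaseous products) − (moles gaseous reactants) = 0
T = 373 K; RT = 0.0821 × 373 = 30.6233
Kp = Kc·(RT)^Δn = 5.0 × (30.6233)^0 = 5.0 × 1 = 5.0000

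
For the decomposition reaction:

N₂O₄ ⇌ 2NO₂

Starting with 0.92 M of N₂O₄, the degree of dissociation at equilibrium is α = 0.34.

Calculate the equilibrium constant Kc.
K_c = 0.6446

x = α·[A]₀ = 0.34 × 0.92 = 0.3128 M dissociated.
At eq: [N₂O₄] = 0.92 − 0.3128 = 0.6072 M; [NO₂] = 2x = 0.6256 M.
Kc = [NO₂]²/[N₂O₄] = (0.6256)²/0.6072 = 0.6446.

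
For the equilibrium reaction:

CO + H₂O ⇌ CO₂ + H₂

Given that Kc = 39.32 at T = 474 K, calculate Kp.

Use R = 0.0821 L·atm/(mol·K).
K_p = 39.3200

Δn = (moles gaseous products) − (moles gaseous reactants) = 0
T = 474 K; RT = 0.0821 × 474 = 38.9154
Kp = Kc·(RT)^Δn = 39.32 × (38.9154)^0 = 39.32 × 1 = 39.3200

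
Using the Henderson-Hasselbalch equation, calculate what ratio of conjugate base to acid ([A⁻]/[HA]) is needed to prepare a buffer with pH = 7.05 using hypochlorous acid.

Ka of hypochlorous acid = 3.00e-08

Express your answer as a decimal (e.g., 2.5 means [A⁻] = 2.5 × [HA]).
[A⁻]/[HA] = 0.337

pKa = −log(3.00e-08) = 7.5229. pH = pKa + log([A⁻]/[HA]). 7.05 = 7.5229 + log(ratio). log(ratio) = 7.05 − 7.5229 = -0.4729. ratio = 10^(-0.4729) = 0.337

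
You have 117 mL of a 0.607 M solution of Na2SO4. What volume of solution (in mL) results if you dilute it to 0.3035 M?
Using M₁V₁ = M₂V₂:
0.607 × 117 = 0.3035 × V₂
V₂ = (0.607 × 117) / 0.3035 = 234 mL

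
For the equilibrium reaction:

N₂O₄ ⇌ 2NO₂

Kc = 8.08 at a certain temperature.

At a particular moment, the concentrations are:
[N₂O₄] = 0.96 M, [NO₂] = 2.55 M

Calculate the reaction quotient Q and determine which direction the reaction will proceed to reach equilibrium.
Q = 6.773, Q < K, reaction proceeds forward (toward products)

Q = ([NO₂]^2) / ([N₂O₄])
  = ((2.55)^2) / ((0.96)) = 6.5025/0.96 = 6.773
Since Q = 6.773 < Kc = 8.08, the reaction proceeds forward (toward products) to reach equilibrium.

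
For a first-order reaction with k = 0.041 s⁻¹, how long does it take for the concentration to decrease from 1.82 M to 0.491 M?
31.95 s

From ln[A] = ln[A]₀ - k·t: t = ln([A]₀/[A])/k = ln(1.82/0.491)/0.041 = ln(3.7067)/0.041 = 1.3101/0.041 = 31.95 s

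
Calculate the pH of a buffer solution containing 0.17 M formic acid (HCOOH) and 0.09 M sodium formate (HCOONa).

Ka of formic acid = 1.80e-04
pH = 3.47

pKa = -log(1.80e-04) = 3.74. pH = pKa + log([A⁻]/[HA]) = 3.74 + log(0.09/0.17)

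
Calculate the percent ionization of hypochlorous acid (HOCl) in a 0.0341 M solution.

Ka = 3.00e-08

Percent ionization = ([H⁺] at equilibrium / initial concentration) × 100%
Percent ionization = 0.0938%

Let x = [H⁺]. Ka = x²/(C - x) ⇒ x² + (3.00e-08)x - (3.00e-08)(0.0341) = 0. x = 3.1969e-05. Percent = (3.1969e-05/0.0341) × 100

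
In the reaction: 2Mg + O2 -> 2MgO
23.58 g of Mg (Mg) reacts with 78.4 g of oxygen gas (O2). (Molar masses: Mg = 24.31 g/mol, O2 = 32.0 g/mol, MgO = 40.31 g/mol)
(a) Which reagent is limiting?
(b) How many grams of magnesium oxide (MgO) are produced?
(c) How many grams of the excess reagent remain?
(a) Mg, (b) 39.1 g, (c) 62.88 g

Moles of Mg = 23.58 g ÷ 24.31 g/mol = 0.969971 mol
Moles of O2 = 78.4 g ÷ 32.0 g/mol = 2.45 mol
Moles ÷ coefficient: Mg: 0.969971/2 = 0.485, O2: 2.45/1 = 2.45
(a) Mg has the smaller value, so Mg is the limiting reagent.
(b) Moles of MgO = 0.969971 mol Mg × (2/2) = 0.969971 mol; mass = 0.969971 mol × 40.31 g/mol = 39.1 g
(c) O2 consumed = 0.969971 × (1/2) = 0.484986 mol; remaining = 2.45 − 0.484986 = 1.96501 mol; mass = 1.96501 mol × 32.0 g/mol = 62.88 g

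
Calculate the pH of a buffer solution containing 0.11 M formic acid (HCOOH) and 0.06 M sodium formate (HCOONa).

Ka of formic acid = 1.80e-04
pH = 3.48

pKa = -log(1.80e-04) = 3.74. pH = pKa + log([A⁻]/[HA]) = 3.74 + log(0.06/0.11)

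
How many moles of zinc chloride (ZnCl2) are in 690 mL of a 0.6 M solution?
Moles = Molarity × Volume (L)
Moles = 0.6 M × 0.69 L = 0.414 mol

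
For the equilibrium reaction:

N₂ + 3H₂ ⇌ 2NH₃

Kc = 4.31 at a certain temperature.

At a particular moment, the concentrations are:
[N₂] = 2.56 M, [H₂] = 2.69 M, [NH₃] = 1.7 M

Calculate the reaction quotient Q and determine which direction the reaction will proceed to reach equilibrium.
Q = 0.058, Q < K, reaction proceeds forward (toward products)

Q = ([NH₃]^2) / ([N₂] × [H₂]^3)
  = ((1.7)^2) / ((2.56)·(2.69)^3) = 2.89/49.831 = 0.058
Since Q = 0.058 < Kc = 4.31, the reaction proceeds forward (toward products) to reach equilibrium.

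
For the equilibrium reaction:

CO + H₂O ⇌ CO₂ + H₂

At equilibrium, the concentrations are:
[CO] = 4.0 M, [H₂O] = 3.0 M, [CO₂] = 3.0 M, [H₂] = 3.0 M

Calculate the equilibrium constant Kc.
K_c = 0.7500

Kc = ([CO₂] × [H₂]) / ([CO] × [H₂O])
   = ((3.0)·(3.0)) / ((4.0)·(3.0))
   = 9 / 12 = 0.7500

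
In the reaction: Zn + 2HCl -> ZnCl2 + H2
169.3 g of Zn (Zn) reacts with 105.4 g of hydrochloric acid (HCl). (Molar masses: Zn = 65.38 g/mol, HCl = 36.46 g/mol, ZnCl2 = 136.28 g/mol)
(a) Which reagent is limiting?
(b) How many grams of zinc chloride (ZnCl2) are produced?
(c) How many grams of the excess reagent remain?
(a) HCl, (b) 197 g, (c) 74.8 g

Moles of Zn = 169.3 g ÷ 65.38 g/mol = 2.58948 mol
Moles of HCl = 105.4 g ÷ 36.46 g/mol = 2.89084 mol
Moles ÷ coefficient: Zn: 2.58948/1 = 2.589, HCl: 2.89084/2 = 1.445
(a) HCl has the smaller value, so HCl is the limiting reagent.
(b) Moles of ZnCl2 = 2.89084 mol HCl × (1/2) = 1.44542 mol; mass = 1.44542 mol × 136.28 g/mol = 197 g
(c) Zn consumed = 2.89084 × (1/2) = 1.44542 mol; remaining = 2.58948 − 1.44542 = 1.14406 mol; mass = 1.14406 mol × 65.38 g/mol = 74.8 g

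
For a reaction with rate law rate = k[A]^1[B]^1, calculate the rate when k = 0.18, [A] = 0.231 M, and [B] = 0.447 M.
0.01859 M/s

rate = k·[A]^1·[B]^1 = 0.18·(0.231)^1·(0.447)^1 = 0.18·0.231·0.447 = 0.01859 M/s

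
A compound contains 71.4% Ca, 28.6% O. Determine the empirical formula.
Moles of Ca = 71.4 g / 40.08 g/mol = 1.781 mol
Moles of O = 28.6 g / 16.0 g/mol = 1.788 mol

Smallest moles = 1.781
Divide all by smallest:
Ca: 1.781 / 1.781 = 1.00
O: 1.788 / 1.781 = 1.00

Empirical formula: CaO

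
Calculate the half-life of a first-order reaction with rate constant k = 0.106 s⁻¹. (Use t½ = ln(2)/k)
6.54 s

t½ = ln(2)/k = 0.6931/0.106 = 6.54 s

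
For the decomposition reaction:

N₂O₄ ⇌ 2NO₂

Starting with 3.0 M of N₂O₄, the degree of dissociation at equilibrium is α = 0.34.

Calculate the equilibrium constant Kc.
K_c = 2.1018

x = α·[A]₀ = 0.34 × 3.0 = 1.02 M dissociated.
At eq: [N₂O₄] = 3.0 − 1.02 = 1.98 M; [NO₂] = 2x = 2.04 M.
Kc = [NO₂]²/[N₂O₄] = (2.04)²/1.98 = 2.102.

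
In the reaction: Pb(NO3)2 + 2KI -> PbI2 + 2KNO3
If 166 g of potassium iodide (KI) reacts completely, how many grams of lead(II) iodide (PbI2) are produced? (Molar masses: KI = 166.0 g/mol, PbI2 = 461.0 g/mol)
Moles of KI = 166 g ÷ 166.0 g/mol = 1 mol
Mole ratio: 1 mol PbI2 / 2 mol KI
Moles of PbI2 = 1 × (1/2) = 0.5 mol
Mass of PbI2 = 0.5 mol × 461.0 g/mol = 230.5 g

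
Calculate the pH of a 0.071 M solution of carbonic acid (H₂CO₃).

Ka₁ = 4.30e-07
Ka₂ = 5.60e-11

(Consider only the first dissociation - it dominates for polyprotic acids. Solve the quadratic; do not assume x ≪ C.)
pH = 3.76

x² + Ka₁·x − Ka₁·C = 0 with Ka₁ = 4.30e-07, C = 0.071.
x = (−Ka₁ + √(Ka₁² + 4·Ka₁·C))/2 = 1.7451e-04 M, so pH = 3.76.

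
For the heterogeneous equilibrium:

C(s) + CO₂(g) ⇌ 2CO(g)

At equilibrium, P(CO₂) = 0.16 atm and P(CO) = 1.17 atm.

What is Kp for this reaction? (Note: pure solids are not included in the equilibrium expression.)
K_p = 8.556

Solid C is excluded.
Kp = P(CO)²/P(CO₂) = (1.17)²/0.16 = 1.369/0.16 = 8.556.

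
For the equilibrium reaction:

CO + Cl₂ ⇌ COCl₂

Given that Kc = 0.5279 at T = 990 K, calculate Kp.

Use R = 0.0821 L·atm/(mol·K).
K_p = 0.0065

Δn = (moles gaseous products) − (moles gaseous reactants) = -1
T = 990 K; RT = 0.0821 × 990 = 81.279
Kp = Kc·(RT)^Δn = 0.5279 × (81.279)^-1 = 0.5279 × 0.0123033 = 0.0065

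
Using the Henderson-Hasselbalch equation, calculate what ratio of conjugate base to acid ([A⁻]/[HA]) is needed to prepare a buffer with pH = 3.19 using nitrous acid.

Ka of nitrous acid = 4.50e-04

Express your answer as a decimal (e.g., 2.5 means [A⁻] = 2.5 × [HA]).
[A⁻]/[HA] = 0.697

pKa = −log(4.50e-04) = 3.3468. pH = pKa + log([A⁻]/[HA]). 3.19 = 3.3468 + log(ratio). log(ratio) = 3.19 − 3.3468 = -0.1568. ratio = 10^(-0.1568) = 0.697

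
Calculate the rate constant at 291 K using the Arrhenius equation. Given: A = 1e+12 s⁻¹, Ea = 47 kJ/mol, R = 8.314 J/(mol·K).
3.66e+03 s⁻¹

k = A·exp(-Ea/(R·T)) = 1e+12·exp(-47000/(8.314·291)) = 1e+12·exp(-19.4265) = 1e+12·3.6574e-09 = 3.66e+03 s⁻¹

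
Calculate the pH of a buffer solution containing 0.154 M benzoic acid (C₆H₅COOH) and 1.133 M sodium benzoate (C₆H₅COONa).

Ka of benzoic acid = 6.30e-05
pH = 5.07

pKa = -log(6.30e-05) = 4.20. pH = pKa + log([A⁻]/[HA]) = 4.20 + log(1.133/0.154)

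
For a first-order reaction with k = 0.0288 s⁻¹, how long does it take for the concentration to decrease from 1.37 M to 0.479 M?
36.49 s

From ln[A] = ln[A]₀ - k·t: t = ln([A]₀/[A])/k = ln(1.37/0.479)/0.0288 = ln(2.8601)/0.0288 = 1.0509/0.0288 = 36.49 s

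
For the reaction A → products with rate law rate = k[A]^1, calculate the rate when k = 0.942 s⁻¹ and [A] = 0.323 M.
0.3043 M/s

rate = k·[A]^1 = 0.942·(0.323)^1 = 0.942·0.323 = 0.3043 M/s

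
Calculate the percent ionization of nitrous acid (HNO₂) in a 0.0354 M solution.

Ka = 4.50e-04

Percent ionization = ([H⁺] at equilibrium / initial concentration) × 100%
Percent ionization = 10.7%

Let x = [H⁺]. Ka = x²/(C - x) ⇒ x² + (4.50e-04)x - (4.50e-04)(0.0354) = 0. x = 3.7726e-03. Percent = (3.7726e-03/0.0354) × 100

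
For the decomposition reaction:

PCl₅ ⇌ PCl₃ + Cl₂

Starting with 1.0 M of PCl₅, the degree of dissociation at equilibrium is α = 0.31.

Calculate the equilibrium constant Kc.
K_c = 0.1393

x = α·[A]₀ = 0.31 × 1.0 = 0.31 M dissociated.
At eq: [PCl₅] = 1.0 − 0.31 = 0.69 M; [PCl₃] = [Cl₂] = x = 0.31 M.
Kc = [PCl₃][Cl₂]/[PCl₅] = (0.31)²/0.69 = 0.1393.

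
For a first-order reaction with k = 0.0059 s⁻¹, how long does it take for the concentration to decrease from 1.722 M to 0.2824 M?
306.43 s

From ln[A] = ln[A]₀ - k·t: t = ln([A]₀/[A])/k = ln(1.722/0.2824)/0.0059 = ln(6.0977)/0.0059 = 1.8079/0.0059 = 306.43 s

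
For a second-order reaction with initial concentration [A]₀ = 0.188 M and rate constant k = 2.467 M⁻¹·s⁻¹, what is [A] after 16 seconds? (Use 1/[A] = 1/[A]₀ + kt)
0.0223 M

1/[A] = 1/[A]₀ + k·t = 1/0.188 + (2.467)·(16) = 5.3191 + 39.4720 = 44.7911
[A] = 1/44.7911 = 0.0223 M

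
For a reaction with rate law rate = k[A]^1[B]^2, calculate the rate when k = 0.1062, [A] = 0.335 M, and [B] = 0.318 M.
0.003598 M/s

rate = k·[A]^1·[B]^2 = 0.1062·(0.335)^1·(0.318)^2 = 0.1062·0.335·0.101124 = 0.003598 M/s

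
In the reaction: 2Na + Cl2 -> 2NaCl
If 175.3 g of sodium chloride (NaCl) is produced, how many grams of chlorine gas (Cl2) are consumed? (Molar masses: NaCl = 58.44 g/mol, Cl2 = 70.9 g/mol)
Moles of NaCl = 175.3 g ÷ 58.44 g/mol = 2.99966 mol
Mole ratio: 1 mol Cl2 / 2 mol NaCl
Moles of Cl2 = 2.99966 × (1/2) = 1.49983 mol
Mass of Cl2 = 1.49983 mol × 70.9 g/mol = 106.3 g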